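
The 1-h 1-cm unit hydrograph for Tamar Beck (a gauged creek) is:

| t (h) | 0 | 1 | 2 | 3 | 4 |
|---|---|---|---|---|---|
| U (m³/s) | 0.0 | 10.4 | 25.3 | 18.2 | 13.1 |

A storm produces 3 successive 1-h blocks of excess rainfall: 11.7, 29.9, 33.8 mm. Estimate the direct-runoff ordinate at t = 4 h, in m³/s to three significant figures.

By discrete convolution, Q_j = Σ (P_i / 10 mm) · U_{j−i}.
At t = 4 h (j=4): Q = (11.7/10)·13.1 + (29.9/10)·18.2 + (33.8/10)·25.3 = 155 m³/s.

Q ≈ 155 m³/s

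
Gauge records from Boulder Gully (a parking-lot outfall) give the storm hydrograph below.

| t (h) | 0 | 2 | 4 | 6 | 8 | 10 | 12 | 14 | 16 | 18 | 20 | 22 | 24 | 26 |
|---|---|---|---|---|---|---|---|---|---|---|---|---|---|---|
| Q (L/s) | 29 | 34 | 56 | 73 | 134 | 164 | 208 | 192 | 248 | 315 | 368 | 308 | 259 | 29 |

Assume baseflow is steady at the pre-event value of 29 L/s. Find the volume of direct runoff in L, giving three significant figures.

Direct-runoff ordinates (Q − Q_b): 0.0, 5.0, 27.0, 44.0, 105.0, 135.0, 179.0, 163.0, 219.0, 286.0, 339.0, 279.0, 230.0, 0.0 L/s.
ΣQ_DR = 2011 L/s.
With Δt = 2 h = 7200 s, V = ΣQ_DR · Δt = 2011 × 7200 = 1.45 × 10^7 L.

V ≈ 1.45 × 10^7 L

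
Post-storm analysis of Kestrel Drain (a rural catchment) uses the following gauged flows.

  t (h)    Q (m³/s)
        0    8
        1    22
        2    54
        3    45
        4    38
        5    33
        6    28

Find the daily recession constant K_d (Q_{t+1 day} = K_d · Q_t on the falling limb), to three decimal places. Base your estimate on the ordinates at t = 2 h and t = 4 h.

K_d ≈ 0.015

Between t = 2 h and t = 4 h the flow falls from 54 to 38 m³/s over 2×1 h = 2 h.
Per-interval ratio K = (38/54)^(1/2) = 0.8389; K_d = K^(24/1) = 0.015.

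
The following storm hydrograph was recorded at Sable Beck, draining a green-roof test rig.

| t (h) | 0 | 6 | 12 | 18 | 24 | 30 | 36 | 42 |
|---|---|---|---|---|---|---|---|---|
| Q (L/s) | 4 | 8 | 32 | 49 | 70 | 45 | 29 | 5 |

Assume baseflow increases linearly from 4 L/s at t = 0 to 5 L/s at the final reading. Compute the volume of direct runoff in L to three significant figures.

Direct-runoff ordinates (Q − Q_b): 0.00, 3.86, 27.71, 44.57, 65.43, 40.29, 24.14, 0.00 L/s.
ΣQ_DR = 206.0 L/s.
With Δt = 6 h = 21600 s, V = ΣQ_DR · Δt = 206.0 × 21600 = 4.45 × 10^6 L.

V ≈ 4.45 × 10^6 L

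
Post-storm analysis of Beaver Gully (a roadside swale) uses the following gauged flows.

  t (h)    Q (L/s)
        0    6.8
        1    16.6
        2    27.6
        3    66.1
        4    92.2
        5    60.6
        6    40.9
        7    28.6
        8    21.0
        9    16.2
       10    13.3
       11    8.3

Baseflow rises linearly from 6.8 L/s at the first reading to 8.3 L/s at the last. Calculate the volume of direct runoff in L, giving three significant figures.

Direct-runoff ordinates (Q − Q_b): 0.00, 9.66, 20.53, 58.89, 84.85, 53.12, 33.28, 20.85, 13.11, 8.17, 5.14, 0.00 L/s.
ΣQ_DR = 307.6 L/s.
With Δt = 1 h = 3600 s, V = ΣQ_DR · Δt = 307.6 × 3600 = 1.11 × 10^6 L.

V ≈ 1.11 × 10^6 L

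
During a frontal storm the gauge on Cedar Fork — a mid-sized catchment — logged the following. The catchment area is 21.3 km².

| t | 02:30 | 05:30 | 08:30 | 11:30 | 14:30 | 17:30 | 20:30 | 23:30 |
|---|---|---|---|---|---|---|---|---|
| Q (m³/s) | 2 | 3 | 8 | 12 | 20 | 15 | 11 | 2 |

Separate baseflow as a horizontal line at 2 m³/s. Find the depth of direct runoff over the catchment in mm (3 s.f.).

Direct runoff: 0.0, 1.0, 6.0, 10.0, 18.0, 13.0, 9.0, 0.0 m³/s; ΣQ_DR = 57.00 m³/s.
V = ΣQ_DR · Δt = 57.00 × 10800 s = 6.156 × 10^5 m³.
Over A = 21.3 km², depth = V / A = 28.9 mm.

d ≈ 28.9 mm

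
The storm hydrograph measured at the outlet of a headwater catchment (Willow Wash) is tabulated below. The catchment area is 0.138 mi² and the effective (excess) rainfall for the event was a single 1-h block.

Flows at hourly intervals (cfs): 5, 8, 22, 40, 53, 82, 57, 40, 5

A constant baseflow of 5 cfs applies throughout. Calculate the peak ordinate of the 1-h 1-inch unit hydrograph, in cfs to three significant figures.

U_p ≈ 25.7 cfs

Direct runoff: 0.0, 3.0, 17.0, 35.0, 48.0, 77.0, 52.0, 35.0, 0.0 cfs; ΣQ_DR = 267.0 cfs, peak = 77.0 cfs.
Runoff depth d = ΣQ_DR·Δt / A = 267.0 × 3600 / (0.138 mi²) = 2.998 in.
The 1-inch UH is the DRH scaled by (1 in)/d, so U_p = 77.0 × 1/2.998 = 25.7 cfs.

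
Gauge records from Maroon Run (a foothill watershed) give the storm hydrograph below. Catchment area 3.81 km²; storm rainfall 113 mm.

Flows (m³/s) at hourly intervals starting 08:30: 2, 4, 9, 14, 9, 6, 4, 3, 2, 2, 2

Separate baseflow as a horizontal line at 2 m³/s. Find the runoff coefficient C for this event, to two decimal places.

ΣQ_DR = 35.00 m³/s; V = ΣQ_DR·Δt = 1.260 × 10^5 m³.
Runoff depth d = V / A = 33.07 mm.
C = d / P = 33.07 / 113 = 0.29.

C ≈ 0.29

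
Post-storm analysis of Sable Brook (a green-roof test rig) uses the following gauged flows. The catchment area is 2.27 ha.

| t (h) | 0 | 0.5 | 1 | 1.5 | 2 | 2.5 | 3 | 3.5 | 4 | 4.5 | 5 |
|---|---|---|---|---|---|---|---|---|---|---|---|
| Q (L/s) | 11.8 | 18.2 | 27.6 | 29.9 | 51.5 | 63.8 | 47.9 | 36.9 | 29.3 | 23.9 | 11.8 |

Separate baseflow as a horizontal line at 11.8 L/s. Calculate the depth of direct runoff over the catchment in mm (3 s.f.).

Direct runoff: 0.0, 6.4, 15.8, 18.1, 39.7, 52.0, 36.1, 25.1, 17.5, 12.1, 0.0 L/s; ΣQ_DR = 222.8 L/s.
V = ΣQ_DR · Δt = 222.8 × 1800 s = 4.010 × 10^5 L.
Over A = 2.27 ha, depth = V / A = 17.7 mm.

d ≈ 17.7 mm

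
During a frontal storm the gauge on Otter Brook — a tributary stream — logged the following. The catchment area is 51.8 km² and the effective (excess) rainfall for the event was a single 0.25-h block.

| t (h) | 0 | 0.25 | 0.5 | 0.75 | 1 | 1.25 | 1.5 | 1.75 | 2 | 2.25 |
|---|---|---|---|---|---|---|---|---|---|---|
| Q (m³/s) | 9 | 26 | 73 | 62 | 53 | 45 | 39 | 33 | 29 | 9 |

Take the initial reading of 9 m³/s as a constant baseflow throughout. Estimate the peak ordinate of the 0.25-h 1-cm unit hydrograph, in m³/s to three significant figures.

Direct runoff: 0.0, 17.0, 64.0, 53.0, 44.0, 36.0, 30.0, 24.0, 20.0, 0.0 m³/s; ΣQ_DR = 288.0 m³/s, peak = 64.0 m³/s.
Runoff depth d = ΣQ_DR·Δt / A = 288.0 × 900 / (51.8 km²) = 5.004 mm.
The 1-cm UH is the DRH scaled by (10 mm)/d, so U_p = 64.0 × 10/5.004 = 128 m³/s.

U_p ≈ 128 m³/s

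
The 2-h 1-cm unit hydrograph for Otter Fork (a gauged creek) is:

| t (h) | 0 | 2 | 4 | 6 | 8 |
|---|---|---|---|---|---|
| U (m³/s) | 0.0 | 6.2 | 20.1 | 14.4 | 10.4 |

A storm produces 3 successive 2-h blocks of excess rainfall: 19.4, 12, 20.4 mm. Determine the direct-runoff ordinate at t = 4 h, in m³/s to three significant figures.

Q ≈ 46.4 m³/s

By discrete convolution, Q_j = Σ (P_i / 10 mm) · U_{j−i}.
At t = 4 h (j=2): Q = (19.4/10)·20.1 + (12/10)·6.2 + (20.4/10)·0.0 = 46.4 m³/s.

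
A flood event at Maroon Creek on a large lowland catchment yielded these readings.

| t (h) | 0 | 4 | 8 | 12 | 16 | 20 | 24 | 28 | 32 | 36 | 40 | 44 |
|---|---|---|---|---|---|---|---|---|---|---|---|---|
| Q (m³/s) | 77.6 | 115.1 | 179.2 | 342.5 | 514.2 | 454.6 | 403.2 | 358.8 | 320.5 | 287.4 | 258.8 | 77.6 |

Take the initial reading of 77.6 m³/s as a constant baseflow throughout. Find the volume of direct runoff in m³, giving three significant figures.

Direct-runoff ordinates (Q − Q_b): 0.0, 37.5, 101.6, 264.9, 436.6, 377.0, 325.6, 281.2, 242.9, 209.8, 181.2, 0.0 m³/s.
ΣQ_DR = 2458 m³/s.
With Δt = 4 h = 14400 s, V = ΣQ_DR · Δt = 2458 × 14400 = 3.54 × 10^7 m³.

V ≈ 3.54 × 10^7 m³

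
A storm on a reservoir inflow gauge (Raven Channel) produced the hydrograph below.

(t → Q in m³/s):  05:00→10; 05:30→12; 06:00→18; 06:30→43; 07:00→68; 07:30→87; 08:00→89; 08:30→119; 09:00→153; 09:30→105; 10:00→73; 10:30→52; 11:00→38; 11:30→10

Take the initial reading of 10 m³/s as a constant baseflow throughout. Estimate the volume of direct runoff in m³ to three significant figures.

Direct-runoff ordinates (Q − Q_b): 0.0, 2.0, 8.0, 33.0, 58.0, 77.0, 79.0, 109.0, 143.0, 95.0, 63.0, 42.0, 28.0, 0.0 m³/s.
ΣQ_DR = 737.0 m³/s.
With Δt = 0.5 h = 1800 s, V = ΣQ_DR · Δt = 737.0 × 1800 = 1.33 × 10^6 m³.

V ≈ 1.33 × 10^6 m³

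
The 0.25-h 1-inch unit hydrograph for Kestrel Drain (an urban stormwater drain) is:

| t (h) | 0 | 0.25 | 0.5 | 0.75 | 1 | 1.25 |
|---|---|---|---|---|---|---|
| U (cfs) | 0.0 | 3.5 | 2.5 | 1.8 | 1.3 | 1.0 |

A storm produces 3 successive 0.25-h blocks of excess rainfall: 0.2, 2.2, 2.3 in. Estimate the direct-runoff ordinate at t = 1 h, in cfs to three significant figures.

By discrete convolution, Q_j = Σ (P_i / 1 in) · U_{j−i}.
At t = 1 h (j=4): Q = (0.2/1)·1.3 + (2.2/1)·1.8 + (2.3/1)·2.5 = 9.97 cfs.

Q ≈ 9.97 cfs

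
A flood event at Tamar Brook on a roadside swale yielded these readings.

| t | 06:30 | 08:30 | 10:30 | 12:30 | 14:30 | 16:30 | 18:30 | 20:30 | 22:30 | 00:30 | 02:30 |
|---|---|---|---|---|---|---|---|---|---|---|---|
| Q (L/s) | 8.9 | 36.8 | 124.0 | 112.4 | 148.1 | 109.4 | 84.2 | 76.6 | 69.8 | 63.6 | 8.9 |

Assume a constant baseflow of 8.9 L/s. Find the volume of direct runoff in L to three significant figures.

V ≈ 5.36 × 10^6 L

Direct-runoff ordinates (Q − Q_b): 0.0, 27.9, 115.1, 103.5, 139.2, 100.5, 75.3, 67.7, 60.9, 54.7, 0.0 L/s.
ΣQ_DR = 744.8 L/s.
With Δt = 2 h = 7200 s, V = ΣQ_DR · Δt = 744.8 × 7200 = 5.36 × 10^6 L.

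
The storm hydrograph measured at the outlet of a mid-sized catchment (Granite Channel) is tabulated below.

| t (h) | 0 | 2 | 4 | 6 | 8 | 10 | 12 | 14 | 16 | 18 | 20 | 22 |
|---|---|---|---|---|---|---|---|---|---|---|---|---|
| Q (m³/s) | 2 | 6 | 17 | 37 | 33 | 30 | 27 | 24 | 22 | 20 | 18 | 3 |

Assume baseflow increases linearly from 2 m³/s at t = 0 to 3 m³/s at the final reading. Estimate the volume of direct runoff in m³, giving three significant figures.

V ≈ 1.50 × 10^6 m³

Direct-runoff ordinates (Q − Q_b): 0.00, 3.91, 14.82, 34.73, 30.64, 27.55, 24.45, 21.36, 19.27, 17.18, 15.09, 0.00 m³/s.
ΣQ_DR = 209.0 m³/s.
With Δt = 2 h = 7200 s, V = ΣQ_DR · Δt = 209.0 × 7200 = 1.50 × 10^6 m³.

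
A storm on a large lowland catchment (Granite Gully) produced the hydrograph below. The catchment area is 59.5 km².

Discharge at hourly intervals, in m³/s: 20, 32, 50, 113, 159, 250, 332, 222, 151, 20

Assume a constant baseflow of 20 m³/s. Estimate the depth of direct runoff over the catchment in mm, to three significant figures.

Direct runoff: 0.0, 12.0, 30.0, 93.0, 139.0, 230.0, 312.0, 202.0, 131.0, 0.0 m³/s; ΣQ_DR = 1149 m³/s.
V = ΣQ_DR · Δt = 1149 × 3600 s = 4.136 × 10^6 m³.
Over A = 59.5 km², depth = V / A = 69.5 mm.

d ≈ 69.5 mm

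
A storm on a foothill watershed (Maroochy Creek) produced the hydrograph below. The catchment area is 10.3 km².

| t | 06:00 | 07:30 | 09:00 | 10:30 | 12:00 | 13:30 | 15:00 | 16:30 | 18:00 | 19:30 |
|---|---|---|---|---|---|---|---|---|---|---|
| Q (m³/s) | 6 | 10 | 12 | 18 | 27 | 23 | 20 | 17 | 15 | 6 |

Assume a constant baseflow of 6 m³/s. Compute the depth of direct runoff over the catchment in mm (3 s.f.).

Direct runoff: 0.0, 4.0, 6.0, 12.0, 21.0, 17.0, 14.0, 11.0, 9.0, 0.0 m³/s; ΣQ_DR = 94.00 m³/s.
V = ΣQ_DR · Δt = 94.00 × 5400 s = 5.076 × 10^5 m³.
Over A = 10.3 km², depth = V / A = 49.3 mm.

d ≈ 49.3 mm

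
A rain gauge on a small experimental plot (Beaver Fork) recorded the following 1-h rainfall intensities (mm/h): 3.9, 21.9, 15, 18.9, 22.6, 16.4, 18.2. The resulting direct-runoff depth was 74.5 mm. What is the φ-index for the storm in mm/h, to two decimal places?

φ ≈ 6.42 mm/h

Only the 6 blocks with intensity above φ contribute runoff: 21.9, 15, 18.9, 22.6, 16.4, 18.2 mm/h.
Σ(I−φ)·Δt = d  ⇒  (21.9+15+18.9+22.6+16.4+18.2 − 6φ)·1 = 74.5
φ = (113.0 − 74.5/1) / 6 = 6.42 mm/h.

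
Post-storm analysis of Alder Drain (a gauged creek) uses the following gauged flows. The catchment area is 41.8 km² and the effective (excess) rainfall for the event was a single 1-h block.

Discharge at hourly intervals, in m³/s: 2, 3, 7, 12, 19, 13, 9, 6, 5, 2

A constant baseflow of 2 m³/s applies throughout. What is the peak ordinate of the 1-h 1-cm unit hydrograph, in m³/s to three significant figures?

U_p ≈ 34.0 m³/s

Direct runoff: 0.0, 1.0, 5.0, 10.0, 17.0, 11.0, 7.0, 4.0, 3.0, 0.0 m³/s; ΣQ_DR = 58.00 m³/s, peak = 17.0 m³/s.
Runoff depth d = ΣQ_DR·Δt / A = 58.00 × 3600 / (41.8 km²) = 4.995 mm.
The 1-cm UH is the DRH scaled by (10 mm)/d, so U_p = 17.0 × 10/4.995 = 34.0 m³/s.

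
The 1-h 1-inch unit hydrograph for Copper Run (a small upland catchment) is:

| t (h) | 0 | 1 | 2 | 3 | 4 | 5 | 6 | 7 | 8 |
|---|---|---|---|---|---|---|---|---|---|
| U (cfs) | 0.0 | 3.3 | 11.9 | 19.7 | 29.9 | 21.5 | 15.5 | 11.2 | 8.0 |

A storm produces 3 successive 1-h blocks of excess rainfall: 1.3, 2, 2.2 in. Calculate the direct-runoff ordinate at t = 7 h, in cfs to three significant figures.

Q ≈ 92.9 cfs

By discrete convolution, Q_j = Σ (P_i / 1 in) · U_{j−i}.
At t = 7 h (j=7): Q = (1.3/1)·11.2 + (2/1)·15.5 + (2.2/1)·21.5 = 92.9 cfs.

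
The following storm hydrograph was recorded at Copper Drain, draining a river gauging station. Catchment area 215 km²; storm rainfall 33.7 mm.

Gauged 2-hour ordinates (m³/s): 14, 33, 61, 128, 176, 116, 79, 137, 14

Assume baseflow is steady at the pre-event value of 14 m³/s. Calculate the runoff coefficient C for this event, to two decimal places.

ΣQ_DR = 632.0 m³/s; V = ΣQ_DR·Δt = 4.550 × 10^6 m³.
Runoff depth d = V / A = 21.16 mm.
C = d / P = 21.16 / 33.7 = 0.63.

C ≈ 0.63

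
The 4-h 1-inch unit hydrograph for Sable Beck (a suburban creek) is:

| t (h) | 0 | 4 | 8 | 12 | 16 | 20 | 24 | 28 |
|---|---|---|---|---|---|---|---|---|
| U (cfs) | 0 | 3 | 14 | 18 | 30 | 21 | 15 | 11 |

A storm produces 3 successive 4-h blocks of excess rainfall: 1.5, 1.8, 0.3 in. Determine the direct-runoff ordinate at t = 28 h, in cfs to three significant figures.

Q ≈ 49.8 cfs

By discrete convolution, Q_j = Σ (P_i / 1 in) · U_{j−i}.
At t = 28 h (j=7): Q = (1.5/1)·11 + (1.8/1)·15 + (0.3/1)·21 = 49.8 cfs.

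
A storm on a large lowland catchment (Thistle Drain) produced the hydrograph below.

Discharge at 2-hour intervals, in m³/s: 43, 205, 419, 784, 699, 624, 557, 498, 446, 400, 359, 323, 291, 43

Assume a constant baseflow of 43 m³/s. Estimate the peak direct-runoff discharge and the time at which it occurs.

Subtracting baseflow gives direct-runoff ordinates: 0.0, 162.0, 376.0, 741.0, 656.0, 581.0, 514.0, 455.0, 403.0, 357.0, 316.0, 280.0, 248.0, 0.0 m³/s.
The maximum is 741.0 m³/s, occurring at the reading for t = 6 h.

Q_p = 741.0 m³/s at t = 6 h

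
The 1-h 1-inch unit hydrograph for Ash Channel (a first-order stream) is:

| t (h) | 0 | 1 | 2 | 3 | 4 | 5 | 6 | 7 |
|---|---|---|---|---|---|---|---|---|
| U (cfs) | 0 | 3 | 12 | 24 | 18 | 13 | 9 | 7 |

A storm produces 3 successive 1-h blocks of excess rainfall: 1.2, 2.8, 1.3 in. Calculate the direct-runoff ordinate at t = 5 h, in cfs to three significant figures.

By discrete convolution, Q_j = Σ (P_i / 1 in) · U_{j−i}.
At t = 5 h (j=5): Q = (1.2/1)·13 + (2.8/1)·18 + (1.3/1)·24 = 97.2 cfs.

Q ≈ 97.2 cfs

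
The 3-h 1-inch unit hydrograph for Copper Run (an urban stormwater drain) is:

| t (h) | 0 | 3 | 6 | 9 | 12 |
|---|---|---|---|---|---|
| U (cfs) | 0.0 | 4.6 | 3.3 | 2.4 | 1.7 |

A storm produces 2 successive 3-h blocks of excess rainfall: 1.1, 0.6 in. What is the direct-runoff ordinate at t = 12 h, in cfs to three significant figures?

By discrete convolution, Q_j = Σ (P_i / 1 in) · U_{j−i}.
At t = 12 h (j=4): Q = (1.1/1)·1.7 + (0.6/1)·2.4 = 3.31 cfs.

Q ≈ 3.31 cfs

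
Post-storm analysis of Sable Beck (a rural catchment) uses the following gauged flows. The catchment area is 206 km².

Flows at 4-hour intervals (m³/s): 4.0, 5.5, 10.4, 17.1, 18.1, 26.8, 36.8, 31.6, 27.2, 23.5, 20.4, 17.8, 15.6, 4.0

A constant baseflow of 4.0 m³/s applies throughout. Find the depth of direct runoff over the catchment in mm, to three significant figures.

Direct runoff: 0.0, 1.5, 6.4, 13.1, 14.1, 22.8, 32.8, 27.6, 23.2, 19.5, 16.4, 13.8, 11.6, 0.0 m³/s; ΣQ_DR = 202.8 m³/s.
V = ΣQ_DR · Δt = 202.8 × 14400 s = 2.920 × 10^6 m³.
Over A = 206 km², depth = V / A = 14.2 mm.

d ≈ 14.2 mm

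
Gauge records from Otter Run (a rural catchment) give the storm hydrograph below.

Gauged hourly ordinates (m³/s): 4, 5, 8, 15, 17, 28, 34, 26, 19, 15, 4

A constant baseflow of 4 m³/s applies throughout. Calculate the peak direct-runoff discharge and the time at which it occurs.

Subtracting baseflow gives direct-runoff ordinates: 0.0, 1.0, 4.0, 11.0, 13.0, 24.0, 30.0, 22.0, 15.0, 11.0, 0.0 m³/s.
The maximum is 30.0 m³/s, occurring at the reading for t = 6 h.

Q_p = 30.0 m³/s at t = 6 h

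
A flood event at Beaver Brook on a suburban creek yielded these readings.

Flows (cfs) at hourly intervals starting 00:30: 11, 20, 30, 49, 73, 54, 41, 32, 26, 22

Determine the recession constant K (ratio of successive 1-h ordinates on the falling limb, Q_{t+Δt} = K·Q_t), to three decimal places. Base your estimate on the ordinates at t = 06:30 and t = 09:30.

Using the recession-limb readings at t = 06:30 and t = 09:30: Q falls from 41 to 22 cfs over 3 intervals.
K = (Q₂/Q₁)^(1/3) = (22/41)^(1/3) = 0.813.

K ≈ 0.813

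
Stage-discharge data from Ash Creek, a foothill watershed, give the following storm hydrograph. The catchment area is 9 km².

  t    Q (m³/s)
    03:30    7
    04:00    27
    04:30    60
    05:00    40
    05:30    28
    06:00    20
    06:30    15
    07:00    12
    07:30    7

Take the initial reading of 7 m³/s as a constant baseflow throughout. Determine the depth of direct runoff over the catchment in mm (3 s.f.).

Direct runoff: 0.0, 20.0, 53.0, 33.0, 21.0, 13.0, 8.0, 5.0, 0.0 m³/s; ΣQ_DR = 153.0 m³/s.
V = ΣQ_DR · Δt = 153.0 × 1800 s = 2.754 × 10^5 m³.
Over A = 9 km², depth = V / A = 30.6 mm.

d ≈ 30.6 mm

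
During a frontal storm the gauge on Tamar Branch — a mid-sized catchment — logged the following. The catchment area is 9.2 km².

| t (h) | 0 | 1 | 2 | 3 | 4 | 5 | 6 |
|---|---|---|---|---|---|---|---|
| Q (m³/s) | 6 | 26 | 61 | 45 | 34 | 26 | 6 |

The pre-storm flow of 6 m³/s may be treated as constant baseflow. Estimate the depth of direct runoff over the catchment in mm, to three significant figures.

Direct runoff: 0.0, 20.0, 55.0, 39.0, 28.0, 20.0, 0.0 m³/s; ΣQ_DR = 162.0 m³/s.
V = ΣQ_DR · Δt = 162.0 × 3600 s = 5.832 × 10^5 m³.
Over A = 9.2 km², depth = V / A = 63.4 mm.

d ≈ 63.4 mm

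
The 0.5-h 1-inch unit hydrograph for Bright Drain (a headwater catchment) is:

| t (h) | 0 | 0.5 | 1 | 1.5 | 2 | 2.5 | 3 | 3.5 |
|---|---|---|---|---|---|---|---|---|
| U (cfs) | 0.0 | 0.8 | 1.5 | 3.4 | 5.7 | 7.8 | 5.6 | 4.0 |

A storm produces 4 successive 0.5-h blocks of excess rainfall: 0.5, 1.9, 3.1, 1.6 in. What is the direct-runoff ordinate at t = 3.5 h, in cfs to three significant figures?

Q ≈ 45.9 cfs

By discrete convolution, Q_j = Σ (P_i / 1 in) · U_{j−i}.
At t = 3.5 h (j=7): Q = (0.5/1)·4.0 + (1.9/1)·5.6 + (3.1/1)·7.8 + (1.6/1)·5.7 = 45.9 cfs.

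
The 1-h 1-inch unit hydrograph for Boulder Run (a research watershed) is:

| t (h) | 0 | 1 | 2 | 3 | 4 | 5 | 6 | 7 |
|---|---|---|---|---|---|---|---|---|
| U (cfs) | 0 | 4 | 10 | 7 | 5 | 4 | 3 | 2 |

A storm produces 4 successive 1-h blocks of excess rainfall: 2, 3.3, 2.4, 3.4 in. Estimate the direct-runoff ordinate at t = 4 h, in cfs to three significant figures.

Q ≈ 70.7 cfs

By discrete convolution, Q_j = Σ (P_i / 1 in) · U_{j−i}.
At t = 4 h (j=4): Q = (2/1)·5 + (3.3/1)·7 + (2.4/1)·10 + (3.4/1)·4 = 70.7 cfs.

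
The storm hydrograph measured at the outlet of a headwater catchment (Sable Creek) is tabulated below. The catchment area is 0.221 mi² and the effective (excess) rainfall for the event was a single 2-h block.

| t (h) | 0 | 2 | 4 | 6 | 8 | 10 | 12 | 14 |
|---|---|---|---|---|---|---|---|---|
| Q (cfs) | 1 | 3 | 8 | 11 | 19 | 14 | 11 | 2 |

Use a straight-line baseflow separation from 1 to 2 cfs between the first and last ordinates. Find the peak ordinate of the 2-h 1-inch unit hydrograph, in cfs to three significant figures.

Direct runoff: 0.00, 1.86, 6.71, 9.57, 17.43, 12.29, 9.14, 0.00 cfs; ΣQ_DR = 57.00 cfs, peak = 17.43 cfs.
Runoff depth d = ΣQ_DR·Δt / A = 57.00 × 7200 / (0.221 mi²) = 0.7993 in.
The 1-inch UH is the DRH scaled by (1 in)/d, so U_p = 17.43 × 1/0.7993 = 21.8 cfs.

U_p ≈ 21.8 cfs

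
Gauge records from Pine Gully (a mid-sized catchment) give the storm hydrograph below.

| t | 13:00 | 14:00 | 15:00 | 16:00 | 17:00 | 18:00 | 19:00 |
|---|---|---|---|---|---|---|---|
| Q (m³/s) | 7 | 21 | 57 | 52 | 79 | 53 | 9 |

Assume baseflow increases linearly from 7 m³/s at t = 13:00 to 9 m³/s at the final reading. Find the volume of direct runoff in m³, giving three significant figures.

V ≈ 7.99 × 10^5 m³

Direct-runoff ordinates (Q − Q_b): 0.00, 13.67, 49.33, 44.00, 70.67, 44.33, 0.00 m³/s.
ΣQ_DR = 222.0 m³/s.
With Δt = 1 h = 3600 s, V = ΣQ_DR · Δt = 222.0 × 3600 = 7.99 × 10^5 m³.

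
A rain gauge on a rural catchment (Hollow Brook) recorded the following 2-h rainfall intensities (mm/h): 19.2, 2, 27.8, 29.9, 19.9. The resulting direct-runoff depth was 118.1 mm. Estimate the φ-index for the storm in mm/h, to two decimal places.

Only the 4 blocks with intensity above φ contribute runoff: 19.2, 27.8, 29.9, 19.9 mm/h.
Σ(I−φ)·Δt = d  ⇒  (19.2+27.8+29.9+19.9 − 4φ)·2 = 118.1
φ = (96.80 − 118.1/2) / 4 = 9.44 mm/h.

φ ≈ 9.44 mm/h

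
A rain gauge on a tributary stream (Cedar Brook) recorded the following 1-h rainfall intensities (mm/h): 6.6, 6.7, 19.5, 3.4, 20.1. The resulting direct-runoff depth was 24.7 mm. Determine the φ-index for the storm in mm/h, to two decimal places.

Only the 2 blocks with intensity above φ contribute runoff: 19.5, 20.1 mm/h.
Σ(I−φ)·Δt = d  ⇒  (19.5+20.1 − 2φ)·1 = 24.7
φ = (39.60 − 24.7/1) / 2 = 7.45 mm/h.

φ ≈ 7.45 mm/h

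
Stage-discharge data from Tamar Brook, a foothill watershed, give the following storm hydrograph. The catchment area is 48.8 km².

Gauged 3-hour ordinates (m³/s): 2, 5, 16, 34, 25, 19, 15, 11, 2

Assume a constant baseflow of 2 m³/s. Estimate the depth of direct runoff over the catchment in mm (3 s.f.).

d ≈ 24.6 mm

Direct runoff: 0.0, 3.0, 14.0, 32.0, 23.0, 17.0, 13.0, 9.0, 0.0 m³/s; ΣQ_DR = 111.0 m³/s.
V = ΣQ_DR · Δt = 111.0 × 10800 s = 1.199 × 10^6 m³.
Over A = 48.8 km², depth = V / A = 24.6 mm.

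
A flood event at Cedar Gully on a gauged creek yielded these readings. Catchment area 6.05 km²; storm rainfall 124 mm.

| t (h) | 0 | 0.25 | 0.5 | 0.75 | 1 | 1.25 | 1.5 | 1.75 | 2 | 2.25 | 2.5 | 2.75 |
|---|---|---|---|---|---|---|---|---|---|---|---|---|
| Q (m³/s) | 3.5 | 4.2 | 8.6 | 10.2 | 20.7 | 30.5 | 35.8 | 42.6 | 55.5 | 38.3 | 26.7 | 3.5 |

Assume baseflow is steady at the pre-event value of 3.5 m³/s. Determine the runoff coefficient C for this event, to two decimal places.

ΣQ_DR = 238.1 m³/s; V = ΣQ_DR·Δt = 2.143 × 10^5 m³.
Runoff depth d = V / A = 35.42 mm.
C = d / P = 35.42 / 124 = 0.29.

C ≈ 0.29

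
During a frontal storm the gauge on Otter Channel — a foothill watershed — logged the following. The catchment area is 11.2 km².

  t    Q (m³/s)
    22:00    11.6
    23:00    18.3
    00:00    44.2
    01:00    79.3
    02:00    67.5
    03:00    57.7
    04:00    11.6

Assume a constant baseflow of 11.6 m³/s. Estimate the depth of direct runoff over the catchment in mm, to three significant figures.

d ≈ 67.2 mm

Direct runoff: 0.0, 6.7, 32.6, 67.7, 55.9, 46.1, 0.0 m³/s; ΣQ_DR = 209.0 m³/s.
V = ΣQ_DR · Δt = 209.0 × 3600 s = 7.524 × 10^5 m³.
Over A = 11.2 km², depth = V / A = 67.2 mm.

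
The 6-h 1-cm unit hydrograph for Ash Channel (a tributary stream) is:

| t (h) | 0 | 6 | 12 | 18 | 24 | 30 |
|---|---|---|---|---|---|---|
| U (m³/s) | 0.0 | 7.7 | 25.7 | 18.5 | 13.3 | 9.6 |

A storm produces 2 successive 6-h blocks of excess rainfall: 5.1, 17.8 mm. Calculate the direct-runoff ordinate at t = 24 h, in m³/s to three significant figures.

Q ≈ 39.7 m³/s

By discrete convolution, Q_j = Σ (P_i / 10 mm) · U_{j−i}.
At t = 24 h (j=4): Q = (5.1/10)·13.3 + (17.8/10)·18.5 = 39.7 m³/s.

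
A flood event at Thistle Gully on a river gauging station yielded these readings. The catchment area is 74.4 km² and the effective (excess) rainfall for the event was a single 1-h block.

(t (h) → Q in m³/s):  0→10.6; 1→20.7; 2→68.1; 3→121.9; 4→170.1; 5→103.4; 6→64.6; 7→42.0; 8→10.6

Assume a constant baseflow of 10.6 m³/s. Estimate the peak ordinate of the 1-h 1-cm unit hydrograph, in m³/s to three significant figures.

Direct runoff: 0.0, 10.1, 57.5, 111.3, 159.5, 92.8, 54.0, 31.4, 0.0 m³/s; ΣQ_DR = 516.6 m³/s, peak = 159.5 m³/s.
Runoff depth d = ΣQ_DR·Δt / A = 516.6 × 3600 / (74.4 km²) = 25.00 mm.
The 1-cm UH is the DRH scaled by (10 mm)/d, so U_p = 159.5 × 10/25.00 = 63.8 m³/s.

U_p ≈ 63.8 m³/s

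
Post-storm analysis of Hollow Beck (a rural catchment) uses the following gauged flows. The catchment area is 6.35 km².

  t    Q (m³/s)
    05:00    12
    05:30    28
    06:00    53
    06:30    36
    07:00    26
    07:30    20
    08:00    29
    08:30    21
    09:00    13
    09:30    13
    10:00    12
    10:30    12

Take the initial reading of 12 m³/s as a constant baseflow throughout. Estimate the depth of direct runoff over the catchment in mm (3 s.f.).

d ≈ 37.1 mm

Direct runoff: 0.0, 16.0, 41.0, 24.0, 14.0, 8.0, 17.0, 9.0, 1.0, 1.0, 0.0, 0.0 m³/s; ΣQ_DR = 131.0 m³/s.
V = ΣQ_DR · Δt = 131.0 × 1800 s = 2.358 × 10^5 m³.
Over A = 6.35 km², depth = V / A = 37.1 mm.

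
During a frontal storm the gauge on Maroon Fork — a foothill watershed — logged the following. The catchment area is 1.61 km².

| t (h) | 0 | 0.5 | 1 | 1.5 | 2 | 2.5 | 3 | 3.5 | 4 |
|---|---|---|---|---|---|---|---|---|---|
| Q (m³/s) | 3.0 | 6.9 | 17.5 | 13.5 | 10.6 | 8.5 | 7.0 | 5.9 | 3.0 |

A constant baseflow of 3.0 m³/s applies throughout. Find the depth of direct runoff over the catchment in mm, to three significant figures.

d ≈ 54.7 mm

Direct runoff: 0.0, 3.9, 14.5, 10.5, 7.6, 5.5, 4.0, 2.9, 0.0 m³/s; ΣQ_DR = 48.90 m³/s.
V = ΣQ_DR · Δt = 48.90 × 1800 s = 88020 m³.
Over A = 1.61 km², depth = V / A = 54.7 mm.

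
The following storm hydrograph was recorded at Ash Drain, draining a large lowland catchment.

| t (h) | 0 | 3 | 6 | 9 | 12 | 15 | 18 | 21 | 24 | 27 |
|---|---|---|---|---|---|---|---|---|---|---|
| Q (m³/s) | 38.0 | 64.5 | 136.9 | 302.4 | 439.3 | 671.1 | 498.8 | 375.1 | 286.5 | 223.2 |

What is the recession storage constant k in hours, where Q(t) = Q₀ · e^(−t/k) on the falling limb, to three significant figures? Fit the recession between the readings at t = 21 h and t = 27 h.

On the falling limb, Q drops from 375.1 to 223.2 m³/s between t = 21 h and t = 27 h (Δt = 6 h).
k = −Δt / ln(Q₂/Q₁) = −6 / ln(223.2/375.1) = 11.6 h.

k ≈ 11.6 h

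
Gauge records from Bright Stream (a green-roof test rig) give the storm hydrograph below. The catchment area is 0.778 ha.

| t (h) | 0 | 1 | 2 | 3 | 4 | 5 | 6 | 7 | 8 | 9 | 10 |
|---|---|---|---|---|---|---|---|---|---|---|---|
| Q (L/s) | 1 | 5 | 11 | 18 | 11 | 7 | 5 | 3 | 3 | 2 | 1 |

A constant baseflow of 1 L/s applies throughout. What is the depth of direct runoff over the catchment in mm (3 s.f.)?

Direct runoff: 0.0, 4.0, 10.0, 17.0, 10.0, 6.0, 4.0, 2.0, 2.0, 1.0, 0.0 L/s; ΣQ_DR = 56.00 L/s.
V = ΣQ_DR · Δt = 56.00 × 3600 s = 2.016 × 10^5 L.
Over A = 0.778 ha, depth = V / A = 25.9 mm.

d ≈ 25.9 mm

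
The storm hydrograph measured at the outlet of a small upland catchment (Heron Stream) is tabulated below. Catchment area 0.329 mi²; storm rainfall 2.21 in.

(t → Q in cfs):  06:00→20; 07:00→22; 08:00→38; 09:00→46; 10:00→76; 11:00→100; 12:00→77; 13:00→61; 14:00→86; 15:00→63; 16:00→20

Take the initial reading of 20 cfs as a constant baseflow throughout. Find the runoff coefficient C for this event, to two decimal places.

C ≈ 0.83

ΣQ_DR = 389.0 cfs; V = ΣQ_DR·Δt = 1.400 × 10^6 ft³.
Runoff depth d = V / A = 1.832 in.
C = d / P = 1.832 / 2.21 = 0.83.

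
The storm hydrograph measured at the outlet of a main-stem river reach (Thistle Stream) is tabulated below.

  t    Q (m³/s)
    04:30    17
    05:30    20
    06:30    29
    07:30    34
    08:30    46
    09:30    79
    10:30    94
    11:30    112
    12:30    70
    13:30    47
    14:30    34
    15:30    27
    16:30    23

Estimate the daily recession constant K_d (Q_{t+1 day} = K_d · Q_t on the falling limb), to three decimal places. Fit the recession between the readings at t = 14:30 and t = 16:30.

K_d ≈ 0.009

Between t = 14:30 and t = 16:30 the flow falls from 34 to 23 m³/s over 2×1 h = 2 h.
Per-interval ratio K = (23/34)^(1/2) = 0.8225; K_d = K^(24/1) = 0.009.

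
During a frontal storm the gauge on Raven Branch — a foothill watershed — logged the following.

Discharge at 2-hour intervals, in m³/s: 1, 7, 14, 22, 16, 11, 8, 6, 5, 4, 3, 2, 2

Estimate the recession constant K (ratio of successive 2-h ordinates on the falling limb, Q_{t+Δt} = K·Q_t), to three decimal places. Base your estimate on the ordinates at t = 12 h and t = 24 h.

K ≈ 0.794

Using the recession-limb readings at t = 12 h and t = 24 h: Q falls from 8 to 2 m³/s over 6 intervals.
K = (Q₂/Q₁)^(1/6) = (2/8)^(1/6) = 0.794.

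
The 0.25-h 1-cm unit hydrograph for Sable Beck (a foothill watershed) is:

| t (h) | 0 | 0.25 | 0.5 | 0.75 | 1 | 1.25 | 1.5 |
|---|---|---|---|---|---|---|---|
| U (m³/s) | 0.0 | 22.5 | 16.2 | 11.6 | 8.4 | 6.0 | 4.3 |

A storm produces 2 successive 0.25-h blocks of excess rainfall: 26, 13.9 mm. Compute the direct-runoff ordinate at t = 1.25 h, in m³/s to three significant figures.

Q ≈ 27.3 m³/s

By discrete convolution, Q_j = Σ (P_i / 10 mm) · U_{j−i}.
At t = 1.25 h (j=5): Q = (26/10)·6.0 + (13.9/10)·8.4 = 27.3 m³/s.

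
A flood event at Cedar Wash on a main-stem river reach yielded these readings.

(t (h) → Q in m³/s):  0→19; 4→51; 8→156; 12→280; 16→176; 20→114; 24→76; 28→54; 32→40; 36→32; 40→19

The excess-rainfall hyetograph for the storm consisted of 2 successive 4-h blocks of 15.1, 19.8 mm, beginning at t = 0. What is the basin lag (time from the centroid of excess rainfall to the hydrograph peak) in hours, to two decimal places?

t_L ≈ 7.73 h

Centroid of excess rainfall: t_c = Σ P_i·t̄_i / ΣP_i = 4.2693 h (block centres at 2, 6 h).
Hydrograph peak occurs at t = 12 h, so basin lag t_L = 12 − 4.2693 = 7.73 h.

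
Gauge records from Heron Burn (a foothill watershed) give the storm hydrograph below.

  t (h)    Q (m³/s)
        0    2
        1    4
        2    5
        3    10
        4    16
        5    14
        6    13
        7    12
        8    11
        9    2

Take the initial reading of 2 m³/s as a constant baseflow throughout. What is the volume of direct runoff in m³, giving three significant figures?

V ≈ 2.48 × 10^5 m³

Direct-runoff ordinates (Q − Q_b): 0.0, 2.0, 3.0, 8.0, 14.0, 12.0, 11.0, 10.0, 9.0, 0.0 m³/s.
ΣQ_DR = 69.00 m³/s.
With Δt = 1 h = 3600 s, V = ΣQ_DR · Δt = 69.00 × 3600 = 2.48 × 10^5 m³.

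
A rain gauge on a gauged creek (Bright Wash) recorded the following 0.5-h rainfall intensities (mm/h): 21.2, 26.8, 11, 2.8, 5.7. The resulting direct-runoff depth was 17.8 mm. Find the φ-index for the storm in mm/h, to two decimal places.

Only the 3 blocks with intensity above φ contribute runoff: 21.2, 26.8, 11 mm/h.
Σ(I−φ)·Δt = d  ⇒  (21.2+26.8+11 − 3φ)·0.5 = 17.8
φ = (59.00 − 17.8/0.5) / 3 = 7.80 mm/h.

φ ≈ 7.80 mm/h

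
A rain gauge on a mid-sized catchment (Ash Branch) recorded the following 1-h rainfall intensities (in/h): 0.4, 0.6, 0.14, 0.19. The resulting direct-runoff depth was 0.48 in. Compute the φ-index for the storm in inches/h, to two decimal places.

φ ≈ 0.26 in/h

Only the 2 blocks with intensity above φ contribute runoff: 0.4, 0.6 in/h.
Σ(I−φ)·Δt = d  ⇒  (0.4+0.6 − 2φ)·1 = 0.48
φ = (1.000 − 0.48/1) / 2 = 0.26 in/h.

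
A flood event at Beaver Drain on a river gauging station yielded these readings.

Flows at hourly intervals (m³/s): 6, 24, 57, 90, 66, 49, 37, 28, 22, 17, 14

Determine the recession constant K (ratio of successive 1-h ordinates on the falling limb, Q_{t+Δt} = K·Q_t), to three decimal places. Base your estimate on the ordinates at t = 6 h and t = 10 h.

Using the recession-limb readings at t = 6 h and t = 10 h: Q falls from 37 to 14 m³/s over 4 intervals.
K = (Q₂/Q₁)^(1/4) = (14/37)^(1/4) = 0.784.

K ≈ 0.784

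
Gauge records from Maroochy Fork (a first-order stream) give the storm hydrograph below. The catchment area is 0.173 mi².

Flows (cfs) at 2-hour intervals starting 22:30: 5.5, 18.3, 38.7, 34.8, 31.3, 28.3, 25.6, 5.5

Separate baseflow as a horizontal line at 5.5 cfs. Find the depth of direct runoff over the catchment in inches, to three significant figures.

Direct runoff: 0.0, 12.8, 33.2, 29.3, 25.8, 22.8, 20.1, 0.0 cfs; ΣQ_DR = 144.0 cfs.
V = ΣQ_DR · Δt = 144.0 × 7200 s = 1.037 × 10^6 ft³.
Over A = 0.173 mi², depth = V / A = 2.58 in.

d ≈ 2.58 in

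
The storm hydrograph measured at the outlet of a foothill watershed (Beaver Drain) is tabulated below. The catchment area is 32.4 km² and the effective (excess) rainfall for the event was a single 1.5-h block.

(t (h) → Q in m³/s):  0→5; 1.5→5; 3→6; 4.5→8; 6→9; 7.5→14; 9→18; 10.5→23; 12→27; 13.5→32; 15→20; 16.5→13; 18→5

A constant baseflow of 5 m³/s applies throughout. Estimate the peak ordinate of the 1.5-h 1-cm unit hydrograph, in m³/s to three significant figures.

U_p ≈ 13.5 m³/s

Direct runoff: 0.0, 0.0, 1.0, 3.0, 4.0, 9.0, 13.0, 18.0, 22.0, 27.0, 15.0, 8.0, 0.0 m³/s; ΣQ_DR = 120.0 m³/s, peak = 27.0 m³/s.
Runoff depth d = ΣQ_DR·Δt / A = 120.0 × 5400 / (32.4 km²) = 20.00 mm.
The 1-cm UH is the DRH scaled by (10 mm)/d, so U_p = 27.0 × 10/20.00 = 13.5 m³/s.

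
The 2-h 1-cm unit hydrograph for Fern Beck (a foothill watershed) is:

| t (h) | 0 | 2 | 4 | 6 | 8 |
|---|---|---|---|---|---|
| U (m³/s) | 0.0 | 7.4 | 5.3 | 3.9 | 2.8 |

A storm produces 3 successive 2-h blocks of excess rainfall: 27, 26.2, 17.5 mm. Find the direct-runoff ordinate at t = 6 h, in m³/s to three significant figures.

Q ≈ 37.4 m³/s

By discrete convolution, Q_j = Σ (P_i / 10 mm) · U_{j−i}.
At t = 6 h (j=3): Q = (27/10)·3.9 + (26.2/10)·5.3 + (17.5/10)·7.4 = 37.4 m³/s.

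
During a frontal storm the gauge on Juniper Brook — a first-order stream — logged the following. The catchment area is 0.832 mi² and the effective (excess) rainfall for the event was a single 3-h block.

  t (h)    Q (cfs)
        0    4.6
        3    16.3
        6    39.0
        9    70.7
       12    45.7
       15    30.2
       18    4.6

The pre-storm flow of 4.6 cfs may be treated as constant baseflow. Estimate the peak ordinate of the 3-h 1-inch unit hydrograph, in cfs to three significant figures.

Direct runoff: 0.0, 11.7, 34.4, 66.1, 41.1, 25.6, 0.0 cfs; ΣQ_DR = 178.9 cfs, peak = 66.1 cfs.
Runoff depth d = ΣQ_DR·Δt / A = 178.9 × 10800 / (0.832 mi²) = 0.9996 in.
The 1-inch UH is the DRH scaled by (1 in)/d, so U_p = 66.1 × 1/0.9996 = 66.1 cfs.

U_p ≈ 66.1 cfs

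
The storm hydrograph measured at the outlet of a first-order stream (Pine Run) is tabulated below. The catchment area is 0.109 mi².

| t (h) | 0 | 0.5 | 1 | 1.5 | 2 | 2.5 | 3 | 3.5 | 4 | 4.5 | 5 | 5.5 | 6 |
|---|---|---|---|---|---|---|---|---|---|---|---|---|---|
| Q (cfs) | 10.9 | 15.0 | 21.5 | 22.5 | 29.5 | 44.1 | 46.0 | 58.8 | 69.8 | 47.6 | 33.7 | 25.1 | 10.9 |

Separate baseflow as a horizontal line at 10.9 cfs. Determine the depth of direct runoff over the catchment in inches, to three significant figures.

d ≈ 2.09 in

Direct runoff: 0.0, 4.1, 10.6, 11.6, 18.6, 33.2, 35.1, 47.9, 58.9, 36.7, 22.8, 14.2, 0.0 cfs; ΣQ_DR = 293.7 cfs.
V = ΣQ_DR · Δt = 293.7 × 1800 s = 5.287 × 10^5 ft³.
Over A = 0.109 mi², depth = V / A = 2.09 in.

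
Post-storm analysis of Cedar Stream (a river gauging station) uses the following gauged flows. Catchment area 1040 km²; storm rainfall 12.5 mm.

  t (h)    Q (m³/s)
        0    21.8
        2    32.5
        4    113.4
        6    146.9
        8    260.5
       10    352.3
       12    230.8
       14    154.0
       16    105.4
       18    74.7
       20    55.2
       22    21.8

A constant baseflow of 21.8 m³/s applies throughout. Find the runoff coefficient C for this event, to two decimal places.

ΣQ_DR = 1308 m³/s; V = ΣQ_DR·Δt = 9.415 × 10^6 m³.
Runoff depth d = V / A = 9.053 mm.
C = d / P = 9.053 / 12.5 = 0.72.

C ≈ 0.72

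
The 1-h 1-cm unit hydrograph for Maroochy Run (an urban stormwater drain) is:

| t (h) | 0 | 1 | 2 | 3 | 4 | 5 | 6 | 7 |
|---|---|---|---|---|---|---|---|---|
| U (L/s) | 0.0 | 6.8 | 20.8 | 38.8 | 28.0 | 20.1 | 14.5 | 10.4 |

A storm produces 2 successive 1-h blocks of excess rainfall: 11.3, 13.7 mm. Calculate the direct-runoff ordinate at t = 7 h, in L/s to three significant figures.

By discrete convolution, Q_j = Σ (P_i / 10 mm) · U_{j−i}.
At t = 7 h (j=7): Q = (11.3/10)·10.4 + (13.7/10)·14.5 = 31.6 L/s.

Q ≈ 31.6 L/s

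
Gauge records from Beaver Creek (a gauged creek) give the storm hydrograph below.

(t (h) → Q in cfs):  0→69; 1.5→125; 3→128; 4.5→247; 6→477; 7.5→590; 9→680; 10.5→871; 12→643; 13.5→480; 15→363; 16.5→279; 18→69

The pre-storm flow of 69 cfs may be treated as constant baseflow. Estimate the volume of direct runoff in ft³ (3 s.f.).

Direct-runoff ordinates (Q − Q_b): 0.0, 56.0, 59.0, 178.0, 408.0, 521.0, 611.0, 802.0, 574.0, 411.0, 294.0, 210.0, 0.0 cfs.
ΣQ_DR = 4124 cfs.
With Δt = 1.5 h = 5400 s, V = ΣQ_DR · Δt = 4124 × 5400 = 2.23 × 10^7 ft³.

V ≈ 2.23 × 10^7 ft³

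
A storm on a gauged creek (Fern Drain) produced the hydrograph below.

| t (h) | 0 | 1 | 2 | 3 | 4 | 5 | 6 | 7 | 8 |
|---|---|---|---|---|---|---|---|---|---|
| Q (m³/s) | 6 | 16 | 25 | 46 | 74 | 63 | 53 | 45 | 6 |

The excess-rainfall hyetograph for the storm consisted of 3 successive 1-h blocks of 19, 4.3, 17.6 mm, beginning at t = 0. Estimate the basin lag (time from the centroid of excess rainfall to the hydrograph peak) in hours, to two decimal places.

t_L ≈ 2.53 h

Centroid of excess rainfall: t_c = Σ P_i·t̄_i / ΣP_i = 1.4658 h (block centres at 0.5, 1.5, 2.5 h).
Hydrograph peak occurs at t = 4 h, so basin lag t_L = 4 − 1.4658 = 2.53 h.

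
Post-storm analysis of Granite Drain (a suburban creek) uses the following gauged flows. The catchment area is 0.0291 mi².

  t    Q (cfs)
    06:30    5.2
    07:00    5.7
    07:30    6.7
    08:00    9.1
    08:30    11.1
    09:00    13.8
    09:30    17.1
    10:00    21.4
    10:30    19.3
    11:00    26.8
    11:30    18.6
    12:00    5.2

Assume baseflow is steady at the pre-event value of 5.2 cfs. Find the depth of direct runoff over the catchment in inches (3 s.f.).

Direct runoff: 0.0, 0.5, 1.5, 3.9, 5.9, 8.6, 11.9, 16.2, 14.1, 21.6, 13.4, 0.0 cfs; ΣQ_DR = 97.60 cfs.
V = ΣQ_DR · Δt = 97.60 × 1800 s = 1.757 × 10^5 ft³.
Over A = 0.0291 mi², depth = V / A = 2.60 in.

d ≈ 2.60 in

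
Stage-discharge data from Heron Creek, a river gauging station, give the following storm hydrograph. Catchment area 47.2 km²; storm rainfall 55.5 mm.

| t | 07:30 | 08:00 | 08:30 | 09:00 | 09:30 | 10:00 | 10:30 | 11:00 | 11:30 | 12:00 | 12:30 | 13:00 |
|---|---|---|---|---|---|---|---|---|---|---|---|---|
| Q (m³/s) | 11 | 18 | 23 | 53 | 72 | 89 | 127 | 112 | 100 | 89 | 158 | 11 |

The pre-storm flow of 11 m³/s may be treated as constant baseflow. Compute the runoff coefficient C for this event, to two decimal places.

C ≈ 0.50

ΣQ_DR = 731.0 m³/s; V = ΣQ_DR·Δt = 1.316 × 10^6 m³.
Runoff depth d = V / A = 27.88 mm.
C = d / P = 27.88 / 55.5 = 0.50.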